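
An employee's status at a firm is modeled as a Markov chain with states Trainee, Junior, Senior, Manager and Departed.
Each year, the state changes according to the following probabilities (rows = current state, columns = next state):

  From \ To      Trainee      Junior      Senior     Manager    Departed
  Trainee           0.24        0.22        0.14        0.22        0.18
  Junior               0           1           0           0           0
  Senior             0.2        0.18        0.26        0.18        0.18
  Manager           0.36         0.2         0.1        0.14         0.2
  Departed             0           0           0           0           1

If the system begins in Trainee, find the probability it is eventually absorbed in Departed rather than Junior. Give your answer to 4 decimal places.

0.4669

Let h(s) be the probability of absorption at Departed starting from transient state s. Then h(Departed) = 1 and h(Junior) = 0. By first-step analysis:
h(Trainee) = 0.24·h(Trainee) + 0.22·0 + 0.14·h(Senior) + 0.22·h(Manager) + 0.18·1
h(Senior) = 0.2·h(Trainee) + 0.18·0 + 0.26·h(Senior) + 0.18·h(Manager) + 0.18·1
h(Manager) = 0.36·h(Trainee) + 0.2·0 + 0.1·h(Senior) + 0.14·h(Manager) + 0.2·1
Solving: h(Trainee) = 0.4669, h(Senior) = 0.4873, h(Manager) = 0.4847.
Starting from Trainee, the probability is 0.4669.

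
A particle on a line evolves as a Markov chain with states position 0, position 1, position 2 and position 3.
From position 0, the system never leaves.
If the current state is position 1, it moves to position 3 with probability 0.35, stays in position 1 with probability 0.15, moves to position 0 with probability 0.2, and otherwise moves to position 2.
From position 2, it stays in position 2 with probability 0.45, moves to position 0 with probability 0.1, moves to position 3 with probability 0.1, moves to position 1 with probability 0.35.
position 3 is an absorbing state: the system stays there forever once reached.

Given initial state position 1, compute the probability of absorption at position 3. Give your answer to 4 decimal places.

0.6138

Let h(s) be the probability of absorption at position 3 starting from transient state s. Then h(position 3) = 1 and h(position 0) = 0. By first-step analysis:
h(position 1) = 0.2·0 + 0.15·h(position 1) + 0.3·h(position 2) + 0.35·1
h(position 2) = 0.1·0 + 0.35·h(position 1) + 0.45·h(position 2) + 0.1·1
Solving: h(position 1) = 0.6138, h(position 2) = 0.5724.
Starting from position 1, the probability is 0.6138.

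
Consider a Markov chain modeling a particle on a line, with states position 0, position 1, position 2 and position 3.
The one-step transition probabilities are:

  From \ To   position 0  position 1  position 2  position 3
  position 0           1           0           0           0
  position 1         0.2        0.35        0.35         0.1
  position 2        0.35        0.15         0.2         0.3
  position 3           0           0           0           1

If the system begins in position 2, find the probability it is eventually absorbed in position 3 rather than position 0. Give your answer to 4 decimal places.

0.4492

Let h(s) be the probability of absorption at position 3 starting from transient state s. Then h(position 3) = 1 and h(position 0) = 0. By first-step analysis:
h(position 1) = 0.2·0 + 0.35·h(position 1) + 0.35·h(position 2) + 0.1·1
h(position 2) = 0.35·0 + 0.15·h(position 1) + 0.2·h(position 2) + 0.3·1
Solving: h(position 1) = 0.3957, h(position 2) = 0.4492.
Starting from position 2, the probability is 0.4492.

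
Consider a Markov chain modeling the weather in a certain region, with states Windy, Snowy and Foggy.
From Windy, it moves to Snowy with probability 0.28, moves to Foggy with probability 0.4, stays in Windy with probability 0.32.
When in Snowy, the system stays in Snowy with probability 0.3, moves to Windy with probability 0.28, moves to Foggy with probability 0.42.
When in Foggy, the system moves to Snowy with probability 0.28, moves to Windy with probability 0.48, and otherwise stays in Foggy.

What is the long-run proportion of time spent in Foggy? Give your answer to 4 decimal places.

Let the stationary distribution be π with π = πP and π_1 + π_2 + π_3 = 1.
π_1 = 0.32·π_1 + 0.28·π_2 + 0.48·π_3
π_2 = 0.28·π_1 + 0.3·π_2 + 0.28·π_3
Solving with the normalization constraint gives π = (0.3645, 0.2857, 0.3498).
So the stationary probability of Foggy is 0.3498.

0.3498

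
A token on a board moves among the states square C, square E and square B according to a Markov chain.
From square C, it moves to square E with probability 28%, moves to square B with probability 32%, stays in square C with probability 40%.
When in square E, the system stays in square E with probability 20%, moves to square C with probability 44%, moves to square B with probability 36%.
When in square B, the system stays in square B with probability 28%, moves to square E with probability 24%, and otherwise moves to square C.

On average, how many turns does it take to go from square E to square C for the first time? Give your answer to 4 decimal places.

Let t(s) be the expected number of turns to first reach square C from state s, with t(square C) = 0. Conditioning on the first turn:
t(square E) = 1 + 0.2·t(square E) + 0.36·t(square B)
t(square B) = 1 + 0.24·t(square E) + 0.28·t(square B)
Solving: t(square E) = 2.2059, t(square B) = 2.1242.
Expected turns from square E to square C: 2.2059.

2.2059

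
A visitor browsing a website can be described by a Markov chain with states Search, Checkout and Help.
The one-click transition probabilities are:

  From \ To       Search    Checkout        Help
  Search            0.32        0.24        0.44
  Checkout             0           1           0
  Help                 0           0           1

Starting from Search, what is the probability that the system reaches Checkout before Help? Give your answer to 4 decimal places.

Let h(s) be the probability of absorption at Checkout starting from transient state s. Then h(Checkout) = 1 and h(Help) = 0. By first-step analysis:
h(Search) = 0.32·h(Search) + 0.24·1 + 0.44·0
Solving: h(Search) = 0.3529.
Starting from Search, the probability is 0.3529.

0.3529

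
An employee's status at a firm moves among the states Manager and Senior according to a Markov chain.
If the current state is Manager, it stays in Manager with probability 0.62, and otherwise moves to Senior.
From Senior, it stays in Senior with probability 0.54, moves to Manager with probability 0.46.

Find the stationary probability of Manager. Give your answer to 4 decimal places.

Let the stationary distribution be π with π = πP and π_1 + π_2 = 1.
π_1 = 0.62·π_1 + 0.46·π_2
Solving with the normalization constraint gives π = (0.5476, 0.4524).
So the stationary probability of Manager is 0.5476.

0.5476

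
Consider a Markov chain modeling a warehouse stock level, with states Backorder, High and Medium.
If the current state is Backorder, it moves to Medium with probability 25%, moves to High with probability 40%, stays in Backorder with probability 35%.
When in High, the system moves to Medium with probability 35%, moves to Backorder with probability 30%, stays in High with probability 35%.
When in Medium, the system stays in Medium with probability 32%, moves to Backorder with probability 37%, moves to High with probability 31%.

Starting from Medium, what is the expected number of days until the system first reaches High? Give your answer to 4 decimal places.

2.9185

Let t(s) be the expected number of days to first reach High from state s, with t(High) = 0. Conditioning on the first day:
t(Backorder) = 1 + 0.35·t(Backorder) + 0.25·t(Medium)
t(Medium) = 1 + 0.37·t(Backorder) + 0.32·t(Medium)
Solving: t(Backorder) = 2.6609, t(Medium) = 2.9185.
Expected days from Medium to High: 2.9185.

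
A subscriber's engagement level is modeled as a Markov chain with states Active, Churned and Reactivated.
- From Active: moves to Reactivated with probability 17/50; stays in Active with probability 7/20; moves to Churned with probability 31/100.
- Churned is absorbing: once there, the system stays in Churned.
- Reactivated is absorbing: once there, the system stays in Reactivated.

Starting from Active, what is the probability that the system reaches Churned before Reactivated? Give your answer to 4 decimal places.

0.4769

Let h(s) be the probability of absorption at Churned starting from transient state s. Then h(Churned) = 1 and h(Reactivated) = 0. By first-step analysis:
h(Active) = 0.35·h(Active) + 0.31·1 + 0.34·0
Solving: h(Active) = 0.4769.
Starting from Active, the probability is 0.4769.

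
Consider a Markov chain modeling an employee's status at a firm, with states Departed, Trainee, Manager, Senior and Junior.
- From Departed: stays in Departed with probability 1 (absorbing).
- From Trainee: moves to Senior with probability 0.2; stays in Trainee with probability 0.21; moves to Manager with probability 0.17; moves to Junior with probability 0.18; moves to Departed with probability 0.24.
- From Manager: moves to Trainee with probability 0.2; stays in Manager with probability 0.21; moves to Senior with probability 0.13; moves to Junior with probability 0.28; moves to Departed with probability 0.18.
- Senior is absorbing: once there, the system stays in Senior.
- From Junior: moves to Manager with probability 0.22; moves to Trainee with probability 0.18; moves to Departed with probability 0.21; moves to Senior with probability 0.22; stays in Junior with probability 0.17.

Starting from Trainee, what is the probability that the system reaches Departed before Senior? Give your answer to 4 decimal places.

0.5387

Let h(s) be the probability of absorption at Departed starting from transient state s. Then h(Departed) = 1 and h(Senior) = 0. By first-step analysis:
h(Trainee) = 0.24·1 + 0.21·h(Trainee) + 0.17·h(Manager) + 0.2·0 + 0.18·h(Junior)
h(Manager) = 0.18·1 + 0.2·h(Trainee) + 0.21·h(Manager) + 0.13·0 + 0.28·h(Junior)
h(Junior) = 0.21·1 + 0.18·h(Trainee) + 0.22·h(Manager) + 0.22·0 + 0.17·h(Junior)
Solving: h(Trainee) = 0.5387, h(Manager) = 0.5467, h(Junior) = 0.5147.
Starting from Trainee, the probability is 0.5387.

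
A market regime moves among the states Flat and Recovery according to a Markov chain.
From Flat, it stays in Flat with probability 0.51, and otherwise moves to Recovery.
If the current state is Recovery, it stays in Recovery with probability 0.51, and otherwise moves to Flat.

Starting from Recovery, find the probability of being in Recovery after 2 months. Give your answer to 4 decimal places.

0.5002

Sum over the intermediate state after 1 month:
P = P(Recovery→Flat)·P(Flat→Recovery) + P(Recovery→Recovery)·P(Recovery→Recovery)
  = 0.49×0.49 + 0.51×0.51
  = 0.2401 + 0.2601 = 0.5002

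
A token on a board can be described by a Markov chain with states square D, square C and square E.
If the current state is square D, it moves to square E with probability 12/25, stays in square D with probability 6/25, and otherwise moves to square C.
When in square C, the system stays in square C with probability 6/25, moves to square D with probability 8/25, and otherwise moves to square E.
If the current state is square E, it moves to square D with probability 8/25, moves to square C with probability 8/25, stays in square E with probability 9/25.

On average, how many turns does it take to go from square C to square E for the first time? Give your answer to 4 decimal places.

2.2131

Let t(s) be the expected number of turns to first reach square E from state s, with t(square E) = 0. Conditioning on the first turn:
t(square D) = 1 + 0.24·t(square D) + 0.28·t(square C)
t(square C) = 1 + 0.32·t(square D) + 0.24·t(square C)
Solving: t(square D) = 2.1311, t(square C) = 2.2131.
Expected turns from square C to square E: 2.2131.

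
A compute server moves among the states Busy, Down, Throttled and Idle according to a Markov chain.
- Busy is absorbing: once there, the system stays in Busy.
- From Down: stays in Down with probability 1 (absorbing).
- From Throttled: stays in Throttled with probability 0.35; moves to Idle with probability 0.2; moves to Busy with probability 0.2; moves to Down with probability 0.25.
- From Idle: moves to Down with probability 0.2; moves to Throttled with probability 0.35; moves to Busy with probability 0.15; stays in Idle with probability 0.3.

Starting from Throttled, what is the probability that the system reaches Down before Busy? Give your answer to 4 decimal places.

0.5584

Let h(s) be the probability of absorption at Down starting from transient state s. Then h(Down) = 1 and h(Busy) = 0. By first-step analysis:
h(Throttled) = 0.2·0 + 0.25·1 + 0.35·h(Throttled) + 0.2·h(Idle)
h(Idle) = 0.15·0 + 0.2·1 + 0.35·h(Throttled) + 0.3·h(Idle)
Solving: h(Throttled) = 0.5584, h(Idle) = 0.5649.
Starting from Throttled, the probability is 0.5584.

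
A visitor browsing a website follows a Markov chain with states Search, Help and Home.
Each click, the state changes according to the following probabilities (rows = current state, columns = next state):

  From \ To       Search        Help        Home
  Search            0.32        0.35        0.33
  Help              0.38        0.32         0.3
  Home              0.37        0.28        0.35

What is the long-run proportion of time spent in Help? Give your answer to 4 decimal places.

0.3176

Let the stationary distribution be π with π = πP and π_1 + π_2 + π_3 = 1.
π_1 = 0.32·π_1 + 0.38·π_2 + 0.37·π_3
π_2 = 0.35·π_1 + 0.32·π_2 + 0.28·π_3
Solving with the normalization constraint gives π = (0.3554, 0.3176, 0.3270).
So the stationary probability of Help is 0.3176.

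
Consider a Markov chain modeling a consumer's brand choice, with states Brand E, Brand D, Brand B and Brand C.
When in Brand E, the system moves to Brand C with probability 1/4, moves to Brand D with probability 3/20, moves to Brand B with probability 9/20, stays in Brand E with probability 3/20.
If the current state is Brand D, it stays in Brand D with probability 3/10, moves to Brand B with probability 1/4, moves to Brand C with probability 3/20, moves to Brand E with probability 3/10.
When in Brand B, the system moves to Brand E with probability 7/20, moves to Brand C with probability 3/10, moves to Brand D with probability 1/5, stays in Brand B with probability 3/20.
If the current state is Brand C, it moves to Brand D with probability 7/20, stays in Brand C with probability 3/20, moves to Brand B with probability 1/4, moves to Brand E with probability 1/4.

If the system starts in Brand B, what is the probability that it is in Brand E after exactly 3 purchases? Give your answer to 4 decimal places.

Propagate the distribution vector 3 purchases from Brand B.
After 0 purchases: (0.0000, 0.0000, 1.0000, 0.0000)
After 1 purchase: (0.3500, 0.2000, 0.1500, 0.3000)
After 2 purchases: (0.2400, 0.2475, 0.3050, 0.2075)
After 3 purchases: (0.2689, 0.2439, 0.2675, 0.2198)
P(in Brand E after 3 purchases) = 0.2689

0.2689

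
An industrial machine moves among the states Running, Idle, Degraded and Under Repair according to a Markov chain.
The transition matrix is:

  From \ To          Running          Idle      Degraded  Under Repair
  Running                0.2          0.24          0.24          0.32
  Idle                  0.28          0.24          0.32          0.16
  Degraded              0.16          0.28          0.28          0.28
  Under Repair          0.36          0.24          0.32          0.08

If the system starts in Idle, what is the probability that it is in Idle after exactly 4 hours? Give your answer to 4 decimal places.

0.2516

Propagate the distribution vector 4 hours from Idle.
After 0 hours: (0.0000, 1.0000, 0.0000, 0.0000)
After 1 hour: (0.2800, 0.2400, 0.3200, 0.1600)
After 2 hours: (0.2320, 0.2528, 0.2848, 0.2304)
After 3 hours: (0.2457, 0.2514, 0.2900, 0.2129)
After 4 hours: (0.2426, 0.2516, 0.2887, 0.2171)
P(in Idle after 4 hours) = 0.2516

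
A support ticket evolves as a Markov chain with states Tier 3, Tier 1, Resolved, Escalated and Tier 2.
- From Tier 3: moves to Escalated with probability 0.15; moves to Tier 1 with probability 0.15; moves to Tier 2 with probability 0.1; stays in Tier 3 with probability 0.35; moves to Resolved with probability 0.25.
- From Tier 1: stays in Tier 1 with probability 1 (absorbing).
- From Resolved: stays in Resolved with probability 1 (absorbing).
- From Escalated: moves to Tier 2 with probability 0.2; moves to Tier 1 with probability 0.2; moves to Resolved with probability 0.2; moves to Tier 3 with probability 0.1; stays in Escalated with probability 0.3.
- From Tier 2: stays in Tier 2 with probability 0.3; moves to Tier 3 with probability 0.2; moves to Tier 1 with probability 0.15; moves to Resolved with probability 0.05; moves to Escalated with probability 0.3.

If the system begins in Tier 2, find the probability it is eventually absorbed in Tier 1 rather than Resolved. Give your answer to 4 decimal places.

Let h(s) be the probability of absorption at Tier 1 starting from transient state s. Then h(Tier 1) = 1 and h(Resolved) = 0. By first-step analysis:
h(Tier 3) = 0.35·h(Tier 3) + 0.15·1 + 0.25·0 + 0.15·h(Escalated) + 0.1·h(Tier 2)
h(Escalated) = 0.1·h(Tier 3) + 0.2·1 + 0.2·0 + 0.3·h(Escalated) + 0.2·h(Tier 2)
h(Tier 2) = 0.2·h(Tier 3) + 0.15·1 + 0.05·0 + 0.3·h(Escalated) + 0.3·h(Tier 2)
Solving: h(Tier 3) = 0.4329, h(Escalated) = 0.5061, h(Tier 2) = 0.5549.
Starting from Tier 2, the probability is 0.5549.

0.5549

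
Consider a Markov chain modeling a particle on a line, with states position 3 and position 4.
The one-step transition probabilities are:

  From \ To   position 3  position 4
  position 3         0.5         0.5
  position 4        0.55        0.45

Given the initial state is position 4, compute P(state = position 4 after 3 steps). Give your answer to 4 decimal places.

0.4761

Propagate the distribution vector 3 steps from position 4.
After 0 steps: (0.0000, 1.0000)
After 1 step: (0.5500, 0.4500)
After 2 steps: (0.5225, 0.4775)
After 3 steps: (0.5239, 0.4761)
P(in position 4 after 3 steps) = 0.4761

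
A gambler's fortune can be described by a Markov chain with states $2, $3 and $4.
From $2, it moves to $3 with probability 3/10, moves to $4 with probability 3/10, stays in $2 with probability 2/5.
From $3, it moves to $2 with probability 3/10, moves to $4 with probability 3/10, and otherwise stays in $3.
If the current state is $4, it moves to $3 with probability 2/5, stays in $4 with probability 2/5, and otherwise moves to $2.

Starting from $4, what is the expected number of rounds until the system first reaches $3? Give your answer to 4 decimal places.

Let t(s) be the expected number of rounds to first reach $3 from state s, with t($3) = 0. Conditioning on the first round:
t($2) = 1 + 0.4·t($2) + 0.3·t($4)
t($4) = 1 + 0.2·t($2) + 0.4·t($4)
Solving: t($2) = 3.0000, t($4) = 2.6667.
Expected rounds from $4 to $3: 2.6667.

2.6667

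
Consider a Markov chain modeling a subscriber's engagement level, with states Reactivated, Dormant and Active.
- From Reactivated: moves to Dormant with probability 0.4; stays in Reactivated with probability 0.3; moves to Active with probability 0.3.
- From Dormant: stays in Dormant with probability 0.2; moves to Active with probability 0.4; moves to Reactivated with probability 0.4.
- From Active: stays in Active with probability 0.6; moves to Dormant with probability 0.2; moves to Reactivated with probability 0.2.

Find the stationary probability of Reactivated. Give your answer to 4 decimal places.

0.2791

Let the stationary distribution be π with π = πP and π_1 + π_2 + π_3 = 1.
π_1 = 0.3·π_1 + 0.4·π_2 + 0.2·π_3
π_2 = 0.4·π_1 + 0.2·π_2 + 0.2·π_3
Solving with the normalization constraint gives π = (0.2791, 0.2558, 0.4651).
So the stationary probability of Reactivated is 0.2791.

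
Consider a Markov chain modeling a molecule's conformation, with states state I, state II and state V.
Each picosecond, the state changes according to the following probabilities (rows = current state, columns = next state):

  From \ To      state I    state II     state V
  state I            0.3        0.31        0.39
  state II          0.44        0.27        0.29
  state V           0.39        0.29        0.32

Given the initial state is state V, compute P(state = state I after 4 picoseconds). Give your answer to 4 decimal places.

0.3712

Propagate the distribution vector 4 picoseconds from state V.
After 0 picoseconds: (0.0000, 0.0000, 1.0000)
After 1 picosecond: (0.3900, 0.2900, 0.3200)
After 2 picoseconds: (0.3694, 0.2920, 0.3386)
After 3 picoseconds: (0.3714, 0.2915, 0.3371)
After 4 picoseconds: (0.3712, 0.2916, 0.3372)
P(in state I after 4 picoseconds) = 0.3712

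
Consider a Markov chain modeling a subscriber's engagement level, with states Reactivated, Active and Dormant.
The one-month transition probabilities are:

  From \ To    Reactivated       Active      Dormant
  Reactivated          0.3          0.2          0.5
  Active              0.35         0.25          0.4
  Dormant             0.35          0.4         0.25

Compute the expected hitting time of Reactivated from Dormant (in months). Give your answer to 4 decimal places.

2.8571

Let t(s) be the expected number of months to first reach Reactivated from state s, with t(Reactivated) = 0. Conditioning on the first month:
t(Active) = 1 + 0.25·t(Active) + 0.4·t(Dormant)
t(Dormant) = 1 + 0.4·t(Active) + 0.25·t(Dormant)
Solving: t(Active) = 2.8571, t(Dormant) = 2.8571.
Expected months from Dormant to Reactivated: 2.8571.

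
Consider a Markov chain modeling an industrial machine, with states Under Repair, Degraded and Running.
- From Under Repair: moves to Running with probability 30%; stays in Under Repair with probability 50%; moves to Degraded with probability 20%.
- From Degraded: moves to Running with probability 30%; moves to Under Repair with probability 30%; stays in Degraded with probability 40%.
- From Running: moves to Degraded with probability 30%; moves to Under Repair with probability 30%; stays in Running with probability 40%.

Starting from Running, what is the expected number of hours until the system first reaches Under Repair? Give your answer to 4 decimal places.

3.3333

Let t(s) be the expected number of hours to first reach Under Repair from state s, with t(Under Repair) = 0. Conditioning on the first hour:
t(Degraded) = 1 + 0.4·t(Degraded) + 0.3·t(Running)
t(Running) = 1 + 0.3·t(Degraded) + 0.4·t(Running)
Solving: t(Degraded) = 3.3333, t(Running) = 3.3333.
Expected hours from Running to Under Repair: 3.3333.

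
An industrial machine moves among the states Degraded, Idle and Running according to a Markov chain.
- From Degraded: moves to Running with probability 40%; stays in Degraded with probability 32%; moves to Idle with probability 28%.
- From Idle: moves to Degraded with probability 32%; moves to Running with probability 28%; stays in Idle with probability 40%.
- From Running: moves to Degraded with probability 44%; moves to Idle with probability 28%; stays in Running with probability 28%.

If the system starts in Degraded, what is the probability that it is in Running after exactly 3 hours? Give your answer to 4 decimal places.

Propagate the distribution vector 3 hours from Degraded.
After 0 hours: (1.0000, 0.0000, 0.0000)
After 1 hour: (0.3200, 0.2800, 0.4000)
After 2 hours: (0.3680, 0.3136, 0.3184)
After 3 hours: (0.3582, 0.3176, 0.3242)
P(in Running after 3 hours) = 0.3242

0.3242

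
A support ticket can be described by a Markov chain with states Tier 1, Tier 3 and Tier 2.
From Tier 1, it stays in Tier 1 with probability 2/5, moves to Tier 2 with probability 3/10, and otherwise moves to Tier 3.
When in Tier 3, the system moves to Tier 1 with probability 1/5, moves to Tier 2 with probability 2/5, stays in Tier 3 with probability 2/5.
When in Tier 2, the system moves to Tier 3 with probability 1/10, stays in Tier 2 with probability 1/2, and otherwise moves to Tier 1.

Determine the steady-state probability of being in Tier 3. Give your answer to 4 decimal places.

0.2432

Let the stationary distribution be π with π = πP and π_1 + π_2 + π_3 = 1.
π_1 = 0.4·π_1 + 0.2·π_2 + 0.4·π_3
π_2 = 0.3·π_1 + 0.4·π_2 + 0.1·π_3
Solving with the normalization constraint gives π = (0.3514, 0.2432, 0.4054).
So the stationary probability of Tier 3 is 0.2432.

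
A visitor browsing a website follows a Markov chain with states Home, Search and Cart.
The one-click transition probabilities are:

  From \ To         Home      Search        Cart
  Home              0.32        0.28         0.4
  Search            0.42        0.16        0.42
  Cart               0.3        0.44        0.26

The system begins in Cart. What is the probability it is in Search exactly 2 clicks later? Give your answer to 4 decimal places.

0.2688

Sum over the intermediate state after 1 click:
P = P(Cart→Home)·P(Home→Search) + P(Cart→Search)·P(Search→Search) + P(Cart→Cart)·P(Cart→Search)
  = 0.3×0.28 + 0.44×0.16 + 0.26×0.44
  = 0.0840 + 0.0704 + 0.1144 = 0.2688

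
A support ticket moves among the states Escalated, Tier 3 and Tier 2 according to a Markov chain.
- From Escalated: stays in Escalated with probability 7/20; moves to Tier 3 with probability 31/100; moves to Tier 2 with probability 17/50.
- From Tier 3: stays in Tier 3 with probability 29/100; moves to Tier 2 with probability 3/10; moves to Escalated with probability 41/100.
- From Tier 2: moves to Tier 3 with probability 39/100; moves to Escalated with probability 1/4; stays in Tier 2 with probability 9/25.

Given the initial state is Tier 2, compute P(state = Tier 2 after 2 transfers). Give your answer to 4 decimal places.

0.3316

Sum over the intermediate state after 1 transfer:
P = P(Tier 2→Escalated)·P(Escalated→Tier 2) + P(Tier 2→Tier 3)·P(Tier 3→Tier 2) + P(Tier 2→Tier 2)·P(Tier 2→Tier 2)
  = 0.25×0.34 + 0.39×0.3 + 0.36×0.36
  = 0.0850 + 0.1170 + 0.1296 = 0.3316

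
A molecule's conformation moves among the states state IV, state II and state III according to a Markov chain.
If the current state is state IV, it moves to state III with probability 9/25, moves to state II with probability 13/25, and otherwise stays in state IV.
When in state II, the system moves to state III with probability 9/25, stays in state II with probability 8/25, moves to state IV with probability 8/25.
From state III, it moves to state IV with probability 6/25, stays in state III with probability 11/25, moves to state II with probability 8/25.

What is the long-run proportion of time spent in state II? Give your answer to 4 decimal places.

0.3681

Let the stationary distribution be π with π = πP and π_1 + π_2 + π_3 = 1.
π_1 = 0.12·π_1 + 0.32·π_2 + 0.24·π_3
π_2 = 0.52·π_1 + 0.32·π_2 + 0.32·π_3
Solving with the normalization constraint gives π = (0.2406, 0.3681, 0.3913).
So the stationary probability of state II is 0.3681.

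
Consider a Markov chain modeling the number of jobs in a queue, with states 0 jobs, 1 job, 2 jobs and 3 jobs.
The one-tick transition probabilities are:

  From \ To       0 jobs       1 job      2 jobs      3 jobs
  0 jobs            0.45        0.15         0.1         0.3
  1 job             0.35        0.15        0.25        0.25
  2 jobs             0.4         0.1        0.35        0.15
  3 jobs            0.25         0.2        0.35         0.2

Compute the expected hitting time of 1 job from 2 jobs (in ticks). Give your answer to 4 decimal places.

7.0813

Let t(s) be the expected number of ticks to first reach 1 job from state s, with t(1 job) = 0. Conditioning on the first tick:
t(0 jobs) = 1 + 0.45·t(0 jobs) + 0.1·t(2 jobs) + 0.3·t(3 jobs)
t(2 jobs) = 1 + 0.4·t(0 jobs) + 0.35·t(2 jobs) + 0.15·t(3 jobs)
t(3 jobs) = 1 + 0.25·t(0 jobs) + 0.35·t(2 jobs) + 0.2·t(3 jobs)
Solving: t(0 jobs) = 6.6029, t(2 jobs) = 7.0813, t(3 jobs) = 6.4115.
Expected ticks from 2 jobs to 1 job: 7.0813.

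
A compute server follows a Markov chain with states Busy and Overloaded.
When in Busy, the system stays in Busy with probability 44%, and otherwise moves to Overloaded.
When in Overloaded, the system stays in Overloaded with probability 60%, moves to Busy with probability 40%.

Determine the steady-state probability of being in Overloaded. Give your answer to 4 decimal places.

0.5833

Let the stationary distribution be π with π = πP and π_1 + π_2 = 1.
π_1 = 0.44·π_1 + 0.4·π_2
Solving with the normalization constraint gives π = (0.4167, 0.5833).
So the stationary probability of Overloaded is 0.5833.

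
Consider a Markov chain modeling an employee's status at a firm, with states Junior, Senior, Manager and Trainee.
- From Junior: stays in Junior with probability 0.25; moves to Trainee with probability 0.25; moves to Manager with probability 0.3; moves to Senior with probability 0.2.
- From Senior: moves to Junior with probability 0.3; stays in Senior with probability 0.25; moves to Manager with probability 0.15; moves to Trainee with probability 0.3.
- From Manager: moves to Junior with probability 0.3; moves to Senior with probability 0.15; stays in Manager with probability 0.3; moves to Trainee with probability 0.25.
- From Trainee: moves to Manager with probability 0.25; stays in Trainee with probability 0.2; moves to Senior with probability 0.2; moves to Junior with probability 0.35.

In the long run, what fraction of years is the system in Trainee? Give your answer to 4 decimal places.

0.2475

Let the stationary distribution be π with π = πP and π_1 + π_2 + π_3 + π_4 = 1.
π_1 = 0.25·π_1 + 0.3·π_2 + 0.3·π_3 + 0.35·π_4
π_2 = 0.2·π_1 + 0.25·π_2 + 0.15·π_3 + 0.2·π_4
π_3 = 0.3·π_1 + 0.15·π_2 + 0.3·π_3 + 0.25·π_4
Solving with the normalization constraint gives π = (0.2975, 0.1969, 0.2581, 0.2475).
So the stationary probability of Trainee is 0.2475.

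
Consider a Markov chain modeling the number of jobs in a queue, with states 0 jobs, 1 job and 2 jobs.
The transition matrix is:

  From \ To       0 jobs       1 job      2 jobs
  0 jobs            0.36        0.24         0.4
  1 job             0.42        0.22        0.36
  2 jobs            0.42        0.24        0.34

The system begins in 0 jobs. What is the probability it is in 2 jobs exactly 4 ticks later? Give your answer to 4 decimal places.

Propagate the distribution vector 4 ticks from 0 jobs.
After 0 ticks: (1.0000, 0.0000, 0.0000)
After 1 tick: (0.3600, 0.2400, 0.4000)
After 2 ticks: (0.3984, 0.2352, 0.3664)
After 3 ticks: (0.3961, 0.2353, 0.3686)
After 4 ticks: (0.3962, 0.2353, 0.3685)
P(in 2 jobs after 4 ticks) = 0.3685

0.3685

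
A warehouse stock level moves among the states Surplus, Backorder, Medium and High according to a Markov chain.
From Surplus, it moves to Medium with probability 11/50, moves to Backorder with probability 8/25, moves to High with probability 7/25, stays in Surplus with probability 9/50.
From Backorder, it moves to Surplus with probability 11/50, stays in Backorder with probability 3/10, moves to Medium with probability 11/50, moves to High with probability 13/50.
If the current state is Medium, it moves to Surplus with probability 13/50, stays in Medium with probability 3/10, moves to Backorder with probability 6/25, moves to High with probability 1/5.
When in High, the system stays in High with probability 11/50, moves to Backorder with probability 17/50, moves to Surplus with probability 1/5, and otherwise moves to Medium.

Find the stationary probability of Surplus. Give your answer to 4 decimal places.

0.2163

Let the stationary distribution be π with π = πP and π_1 + π_2 + π_3 + π_4 = 1.
π_1 = 0.18·π_1 + 0.22·π_2 + 0.26·π_3 + 0.2·π_4
π_2 = 0.32·π_1 + 0.3·π_2 + 0.24·π_3 + 0.34·π_4
π_3 = 0.22·π_1 + 0.22·π_2 + 0.3·π_3 + 0.24·π_4
Solving with the normalization constraint gives π = (0.2163, 0.2993, 0.2443, 0.2401).
So the stationary probability of Surplus is 0.2163.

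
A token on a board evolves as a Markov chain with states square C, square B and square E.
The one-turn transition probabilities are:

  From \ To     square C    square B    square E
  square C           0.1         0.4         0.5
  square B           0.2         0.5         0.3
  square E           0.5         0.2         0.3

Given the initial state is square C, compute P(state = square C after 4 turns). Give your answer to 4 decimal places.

Propagate the distribution vector 4 turns from square C.
After 0 turns: (1.0000, 0.0000, 0.0000)
After 1 turn: (0.1000, 0.4000, 0.5000)
After 2 turns: (0.3400, 0.3400, 0.3200)
After 3 turns: (0.2620, 0.3700, 0.3680)
After 4 turns: (0.2842, 0.3634, 0.3524)
P(in square C after 4 turns) = 0.2842

0.2842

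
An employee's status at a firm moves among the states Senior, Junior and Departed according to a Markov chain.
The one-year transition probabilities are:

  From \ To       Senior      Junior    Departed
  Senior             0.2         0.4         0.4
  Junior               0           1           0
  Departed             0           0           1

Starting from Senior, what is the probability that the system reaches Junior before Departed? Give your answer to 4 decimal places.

0.5000

Let h(s) be the probability of absorption at Junior starting from transient state s. Then h(Junior) = 1 and h(Departed) = 0. By first-step analysis:
h(Senior) = 0.2·h(Senior) + 0.4·1 + 0.4·0
Solving: h(Senior) = 0.5000.
Starting from Senior, the probability is 0.5000.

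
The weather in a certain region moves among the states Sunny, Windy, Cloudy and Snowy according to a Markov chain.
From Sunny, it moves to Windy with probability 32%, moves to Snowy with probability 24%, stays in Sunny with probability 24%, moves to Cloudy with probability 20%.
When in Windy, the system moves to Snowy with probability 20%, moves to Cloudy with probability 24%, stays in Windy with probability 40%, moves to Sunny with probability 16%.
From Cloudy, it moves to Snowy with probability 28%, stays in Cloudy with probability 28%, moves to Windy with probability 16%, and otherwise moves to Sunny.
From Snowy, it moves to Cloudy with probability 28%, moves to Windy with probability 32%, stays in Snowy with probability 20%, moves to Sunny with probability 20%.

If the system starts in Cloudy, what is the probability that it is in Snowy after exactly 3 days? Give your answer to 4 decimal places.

0.2292

Propagate the distribution vector 3 days from Cloudy.
After 0 days: (0.0000, 0.0000, 1.0000, 0.0000)
After 1 day: (0.2800, 0.1600, 0.2800, 0.2800)
After 2 days: (0.2272, 0.2880, 0.2512, 0.2336)
After 3 days: (0.2177, 0.3028, 0.2503, 0.2292)
P(in Snowy after 3 days) = 0.2292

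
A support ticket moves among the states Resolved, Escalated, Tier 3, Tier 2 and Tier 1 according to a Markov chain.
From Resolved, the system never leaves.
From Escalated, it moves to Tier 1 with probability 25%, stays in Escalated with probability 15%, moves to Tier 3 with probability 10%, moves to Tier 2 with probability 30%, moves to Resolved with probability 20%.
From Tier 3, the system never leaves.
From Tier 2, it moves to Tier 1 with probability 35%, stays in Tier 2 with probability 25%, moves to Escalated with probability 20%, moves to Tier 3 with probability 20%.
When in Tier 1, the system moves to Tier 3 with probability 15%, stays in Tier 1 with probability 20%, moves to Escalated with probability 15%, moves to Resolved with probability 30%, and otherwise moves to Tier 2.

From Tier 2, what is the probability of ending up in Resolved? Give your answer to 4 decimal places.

Let h(s) be the probability of absorption at Resolved starting from transient state s. Then h(Resolved) = 1 and h(Tier 3) = 0. By first-step analysis:
h(Escalated) = 0.2·1 + 0.15·h(Escalated) + 0.1·0 + 0.3·h(Tier 2) + 0.25·h(Tier 1)
h(Tier 2) = 0.2·h(Escalated) + 0.2·0 + 0.25·h(Tier 2) + 0.35·h(Tier 1)
h(Tier 1) = 0.3·1 + 0.15·h(Escalated) + 0.15·0 + 0.2·h(Tier 2) + 0.2·h(Tier 1)
Solving: h(Escalated) = 0.5558, h(Tier 2) = 0.4209, h(Tier 1) = 0.5844.
Starting from Tier 2, the probability is 0.4209.

0.4209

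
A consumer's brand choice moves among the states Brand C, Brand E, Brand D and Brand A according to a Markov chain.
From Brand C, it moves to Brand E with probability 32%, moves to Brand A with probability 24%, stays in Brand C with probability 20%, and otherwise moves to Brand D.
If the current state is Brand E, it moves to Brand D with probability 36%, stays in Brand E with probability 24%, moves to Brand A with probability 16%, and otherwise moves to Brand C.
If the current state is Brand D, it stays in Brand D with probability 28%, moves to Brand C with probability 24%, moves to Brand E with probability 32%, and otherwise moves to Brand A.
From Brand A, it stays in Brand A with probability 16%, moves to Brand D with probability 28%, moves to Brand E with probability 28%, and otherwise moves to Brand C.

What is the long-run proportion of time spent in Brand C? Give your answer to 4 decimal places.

Let the stationary distribution be π with π = πP and π_1 + π_2 + π_3 + π_4 = 1.
π_1 = 0.2·π_1 + 0.24·π_2 + 0.24·π_3 + 0.28·π_4
π_2 = 0.32·π_1 + 0.24·π_2 + 0.32·π_3 + 0.28·π_4
π_3 = 0.24·π_1 + 0.36·π_2 + 0.28·π_3 + 0.28·π_4
Solving with the normalization constraint gives π = (0.2377, 0.2897, 0.2937, 0.1790).
So the stationary probability of Brand C is 0.2377.

0.2377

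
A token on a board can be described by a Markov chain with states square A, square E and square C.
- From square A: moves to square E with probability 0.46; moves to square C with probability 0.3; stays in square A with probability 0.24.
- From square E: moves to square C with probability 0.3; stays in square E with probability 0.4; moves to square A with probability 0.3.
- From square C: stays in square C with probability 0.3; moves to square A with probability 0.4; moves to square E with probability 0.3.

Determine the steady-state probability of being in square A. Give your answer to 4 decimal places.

Let the stationary distribution be π with π = πP and π_1 + π_2 + π_3 = 1.
π_1 = 0.24·π_1 + 0.3·π_2 + 0.4·π_3
π_2 = 0.46·π_1 + 0.4·π_2 + 0.3·π_3
Solving with the normalization constraint gives π = (0.3113, 0.3887, 0.3000).
So the stationary probability of square A is 0.3113.

0.3113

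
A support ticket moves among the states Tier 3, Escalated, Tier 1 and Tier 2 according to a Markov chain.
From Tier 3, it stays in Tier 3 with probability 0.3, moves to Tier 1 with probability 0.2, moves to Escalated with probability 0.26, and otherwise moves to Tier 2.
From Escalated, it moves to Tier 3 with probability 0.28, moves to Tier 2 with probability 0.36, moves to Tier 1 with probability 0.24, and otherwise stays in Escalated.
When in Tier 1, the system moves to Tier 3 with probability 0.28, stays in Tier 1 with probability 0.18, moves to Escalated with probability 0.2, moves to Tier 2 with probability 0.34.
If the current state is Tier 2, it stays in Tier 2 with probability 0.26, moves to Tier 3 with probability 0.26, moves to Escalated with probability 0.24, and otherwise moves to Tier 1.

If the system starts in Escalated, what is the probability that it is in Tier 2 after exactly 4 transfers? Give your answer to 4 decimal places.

0.2927

Propagate the distribution vector 4 transfers from Escalated.
After 0 transfers: (0.0000, 1.0000, 0.0000, 0.0000)
After 1 transfer: (0.2800, 0.1200, 0.2400, 0.3600)
After 2 transfers: (0.2784, 0.2216, 0.2144, 0.2856)
After 3 transfers: (0.2799, 0.2104, 0.2160, 0.2937)
After 4 transfers: (0.2797, 0.2117, 0.2158, 0.2927)
P(in Tier 2 after 4 transfers) = 0.2927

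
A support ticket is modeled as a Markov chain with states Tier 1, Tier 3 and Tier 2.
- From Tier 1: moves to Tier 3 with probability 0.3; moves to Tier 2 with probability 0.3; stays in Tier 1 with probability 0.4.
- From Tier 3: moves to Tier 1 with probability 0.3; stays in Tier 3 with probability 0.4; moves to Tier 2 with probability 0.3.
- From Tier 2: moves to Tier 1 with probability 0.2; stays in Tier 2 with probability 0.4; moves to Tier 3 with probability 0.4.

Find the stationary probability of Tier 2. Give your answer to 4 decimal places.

Let the stationary distribution be π with π = πP and π_1 + π_2 + π_3 = 1.
π_1 = 0.4·π_1 + 0.3·π_2 + 0.2·π_3
π_2 = 0.3·π_1 + 0.4·π_2 + 0.4·π_3
Solving with the normalization constraint gives π = (0.2963, 0.3704, 0.3333).
So the stationary probability of Tier 2 is 0.3333.

0.3333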